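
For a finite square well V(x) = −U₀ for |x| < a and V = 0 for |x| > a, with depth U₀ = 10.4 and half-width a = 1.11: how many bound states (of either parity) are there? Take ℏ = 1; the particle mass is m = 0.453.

The dimensionless depth is z₀ = a√(2mU₀)/ℏ = 1.11 × √(9.422) = 3.407.
A new bound state (alternating even/odd) appears each time z₀ passes a multiple of π/2, so N = ⌊2z₀/π⌋ + 1 = ⌊2.169⌋ + 1 = 3.

N = 3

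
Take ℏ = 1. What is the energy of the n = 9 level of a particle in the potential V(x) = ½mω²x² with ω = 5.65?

The oscillator eigenvalues are E_n = ℏω(n + ½), so E_9 = 5.65 × 9.5 = 53.68.

E = 53.7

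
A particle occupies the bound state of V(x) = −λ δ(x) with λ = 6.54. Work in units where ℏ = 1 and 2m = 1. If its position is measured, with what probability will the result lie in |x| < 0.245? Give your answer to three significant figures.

The normalised bound state is ψ = √κ e^{−κ|x|} with κ = mλ/ℏ² = 3.270.
P(|x| < d) = ∫_{−d}^{d} κ e^{−2κ|x|} dx = 1 − e^{−2κd} = 1 − e^{−1.602} = 0.7986.

P = 0.799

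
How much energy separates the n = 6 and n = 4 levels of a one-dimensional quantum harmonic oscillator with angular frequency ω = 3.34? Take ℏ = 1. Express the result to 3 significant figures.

E_n = ℏω(n + ½), so ΔE = (6 − 4) ℏω = 2 × 3.34 = 6.680.

ΔE = 6.68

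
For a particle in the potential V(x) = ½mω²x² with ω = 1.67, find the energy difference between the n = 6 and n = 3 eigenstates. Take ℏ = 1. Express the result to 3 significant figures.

ΔE = 5.01

E_n = ℏω(n + ½), so ΔE = (6 − 3) ℏω = 3 × 1.67 = 5.010.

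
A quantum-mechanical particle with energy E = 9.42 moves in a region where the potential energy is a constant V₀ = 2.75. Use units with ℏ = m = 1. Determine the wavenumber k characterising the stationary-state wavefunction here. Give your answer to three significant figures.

With E > V₀ the solution is oscillatory, ψ ∝ e^{±ikx} with k = √(2m(E − V₀))/ℏ.
k = √(2 × 1 × 6.67) = 3.652.

k = 3.65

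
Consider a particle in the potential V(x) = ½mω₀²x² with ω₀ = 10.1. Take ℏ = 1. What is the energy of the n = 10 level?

The oscillator eigenvalues are E_n = ℏω₀(n + ½), so E_10 = 10.1 × 10.5 = 106.1.

E = 106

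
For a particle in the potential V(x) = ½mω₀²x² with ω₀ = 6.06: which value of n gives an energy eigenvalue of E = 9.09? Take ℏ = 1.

E_n = ℏω₀(n + ½) ⇒ n = E/(ℏω₀) − ½ = 9.09/6.06 − 0.5 = 1.000 → n = 1.

n = 1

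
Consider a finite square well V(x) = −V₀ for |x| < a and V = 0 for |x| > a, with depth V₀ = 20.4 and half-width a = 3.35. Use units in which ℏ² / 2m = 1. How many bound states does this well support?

N = 10

The dimensionless depth is z₀ = a√(2mV₀)/ℏ = 3.35 × √(20.40) = 15.13.
A new bound state (alternating even/odd) appears each time z₀ passes a multiple of π/2, so N = ⌊2z₀/π⌋ + 1 = ⌊9.633⌋ + 1 = 10.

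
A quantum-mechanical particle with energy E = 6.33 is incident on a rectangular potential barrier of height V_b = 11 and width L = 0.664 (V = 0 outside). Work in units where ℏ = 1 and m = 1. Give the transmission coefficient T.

T = 0.0653

E < V_b: inside the barrier ψ ∝ e^{±κx} with κ = √(2m(V_b − E))/ℏ = 3.056.
κL = 2.029, sinh(κL) = 3.739.
The exact tunnelling result is T⁻¹ = 1 + V_b² sinh²(κL) / [4E(V_b − E)] = 15.30, so T = 0.0653.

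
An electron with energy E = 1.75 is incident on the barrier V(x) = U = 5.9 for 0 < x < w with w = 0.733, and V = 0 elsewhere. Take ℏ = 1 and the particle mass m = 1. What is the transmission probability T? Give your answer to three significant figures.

E < U: inside the barrier ψ ∝ e^{±κx} with κ = √(2m(U − E))/ℏ = 2.881.
κw = 2.112, sinh(κw) = 4.071.
The exact tunnelling result is T⁻¹ = 1 + U² sinh²(κw) / [4E(U − E)] = 20.86, so T = 0.0479.

T = 0.0479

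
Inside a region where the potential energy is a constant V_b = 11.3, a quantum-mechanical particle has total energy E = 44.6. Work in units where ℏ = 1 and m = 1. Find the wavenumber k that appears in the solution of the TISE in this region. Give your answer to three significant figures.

k = 8.16

With E > V_b the solution is oscillatory, ψ ∝ e^{±ikx} with k = √(2m(E − V_b))/ℏ.
k = √(2 × 1 × 33.3) = 8.161.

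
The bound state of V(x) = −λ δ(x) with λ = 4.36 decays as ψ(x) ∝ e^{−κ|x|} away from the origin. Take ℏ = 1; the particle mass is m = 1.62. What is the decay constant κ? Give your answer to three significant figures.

Integrating the TISE across x = 0 gives the cusp condition ψ'(0⁺) − ψ'(0⁻) = −(2mλ/ℏ²)ψ(0).
With ψ ∝ e^{−κ|x|} this yields −2κ = −2mλ/ℏ², so κ = mλ/ℏ² = 7.063.

κ = 7.06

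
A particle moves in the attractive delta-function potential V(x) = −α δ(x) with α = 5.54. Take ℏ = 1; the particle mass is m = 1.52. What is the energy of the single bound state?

E = -23.3

The bound state is ψ(x) = √κ e^{−κ|x|}. The derivative jump ψ'(0⁺) − ψ'(0⁻) = −(2mα/ℏ²)ψ(0) fixes κ = mα/ℏ² = 8.421.
Then E = −ℏ²κ²/(2m) = −mα²/(2ℏ²) = -23.33.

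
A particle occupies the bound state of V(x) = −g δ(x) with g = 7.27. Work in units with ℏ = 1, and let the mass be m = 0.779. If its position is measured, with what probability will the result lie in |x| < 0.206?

The normalised bound state is ψ = √κ e^{−κ|x|} with κ = mg/ℏ² = 5.663.
P(|x| < d) = ∫_{−d}^{d} κ e^{−2κ|x|} dx = 1 − e^{−2κd} = 1 − e^{−2.333} = 0.9030.

P = 0.903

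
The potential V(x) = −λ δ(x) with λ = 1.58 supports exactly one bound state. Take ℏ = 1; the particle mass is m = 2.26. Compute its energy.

For x ≠ 0 the bound state is ψ ∝ e^{−κ|x|}; integrating the TISE across the delta gives the cusp condition 2κ = 2mλ/ℏ², so κ = 3.571.
Then E = −ℏ²κ²/(2m) = −mλ²/(2ℏ²) = -2.821.

E = -2.82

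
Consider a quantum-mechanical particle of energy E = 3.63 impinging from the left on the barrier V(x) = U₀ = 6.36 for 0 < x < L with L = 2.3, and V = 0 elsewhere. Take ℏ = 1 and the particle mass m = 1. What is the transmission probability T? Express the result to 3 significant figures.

T = 0.0000842

Since E < U₀ the interior solution is evanescent with decay constant κ = √(2m(U₀ − E))/ℏ = 2.337.
κL = 5.374, sinh(κL) = 107.9.
The exact tunnelling result is T⁻¹ = 1 + U₀² sinh²(κL) / [4E(U₀ − E)] = 11880, so T = 0.0000842.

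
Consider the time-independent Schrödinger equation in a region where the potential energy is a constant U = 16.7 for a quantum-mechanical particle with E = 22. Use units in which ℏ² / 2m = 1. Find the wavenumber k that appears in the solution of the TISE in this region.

k = 2.30

With E > U the solution is oscillatory, ψ ∝ e^{±ikx} with k = √(2m(E − U))/ℏ.
k = √(2 × 0.5 × 5.3) = 2.302.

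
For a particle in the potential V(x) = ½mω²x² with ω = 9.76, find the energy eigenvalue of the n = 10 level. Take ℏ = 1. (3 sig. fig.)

E = 102

Using E_n = (n + ½)ℏω: E_10 = 10.5 × 9.76 = 102.5.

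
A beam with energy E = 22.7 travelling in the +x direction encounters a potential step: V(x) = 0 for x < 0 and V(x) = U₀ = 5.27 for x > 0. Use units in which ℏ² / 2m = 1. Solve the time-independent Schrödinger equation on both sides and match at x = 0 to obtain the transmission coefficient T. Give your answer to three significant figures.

T = 0.996

The wavenumbers are k₁ = √(2mE)/ℏ = 4.764 on the left and k₂ = √(2m(E − U₀))/ℏ = 4.175 on the right.
Continuity of ψ and ψ′ at the step yields the reflection amplitude r = (k₁ − k₂)/(k₁ + k₂) = 0.06595; thus R = |r|² = 0.004349, T = 0.9957.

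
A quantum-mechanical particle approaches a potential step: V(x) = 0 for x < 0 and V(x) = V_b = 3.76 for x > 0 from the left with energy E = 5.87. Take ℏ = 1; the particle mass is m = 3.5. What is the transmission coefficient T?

The wavenumbers are k₁ = √(2mE)/ℏ = 6.410 on the left and k₂ = √(2m(E − V_b))/ℏ = 3.843 on the right.
Continuity of ψ and ψ′ at the step yields the reflection amplitude r = (k₁ − k₂)/(k₁ + k₂) = 0.2504; thus R = |r|² = 0.06268, T = 0.9373.

T = 0.937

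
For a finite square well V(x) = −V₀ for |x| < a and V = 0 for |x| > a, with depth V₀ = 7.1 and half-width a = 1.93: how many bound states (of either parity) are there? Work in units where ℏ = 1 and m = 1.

Define the well-strength parameter z₀ = (a/ℏ)√(2mV₀) = 1.93 × √(2·1·7.1) = 7.273.
A new bound state (alternating even/odd) appears each time z₀ passes a multiple of π/2, so N = ⌊2z₀/π⌋ + 1 = ⌊4.630⌋ + 1 = 5.

N = 5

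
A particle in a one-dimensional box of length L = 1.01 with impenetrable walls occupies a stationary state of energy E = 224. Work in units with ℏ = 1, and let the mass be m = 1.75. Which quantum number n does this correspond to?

n = 9

From E_n = n²π²ℏ²/(2mL²) invert to n = √(2mL²E)/(πℏ).
n = (1.01/π) × √(2 × 1.75 × 224) = 9.002 → n = 9.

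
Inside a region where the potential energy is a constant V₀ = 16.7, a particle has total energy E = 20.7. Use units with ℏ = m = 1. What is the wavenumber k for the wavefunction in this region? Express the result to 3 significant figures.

k = 2.83

With E > V₀ the solution is oscillatory, ψ ∝ e^{±ikx} with k = √(2m(E − V₀))/ℏ.
k = √(2 × 1 × 4) = 2.828.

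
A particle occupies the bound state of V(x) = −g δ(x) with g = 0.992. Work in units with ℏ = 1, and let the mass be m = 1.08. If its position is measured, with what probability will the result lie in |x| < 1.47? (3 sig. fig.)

P = 0.957

The normalised bound state is ψ = √κ e^{−κ|x|} with κ = mg/ℏ² = 1.071.
P(|x| < d) = ∫_{−d}^{d} κ e^{−2κ|x|} dx = 1 − e^{−2κd} = 1 − e^{−3.150} = 0.9571.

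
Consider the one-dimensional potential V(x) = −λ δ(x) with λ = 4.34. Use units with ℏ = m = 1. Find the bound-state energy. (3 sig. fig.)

E = -9.42

The bound state is ψ(x) = √κ e^{−κ|x|}. The derivative jump ψ'(0⁺) − ψ'(0⁻) = −(2mλ/ℏ²)ψ(0) fixes κ = mλ/ℏ² = 4.340.
Then E = −ℏ²κ²/(2m) = −mλ²/(2ℏ²) = -9.418.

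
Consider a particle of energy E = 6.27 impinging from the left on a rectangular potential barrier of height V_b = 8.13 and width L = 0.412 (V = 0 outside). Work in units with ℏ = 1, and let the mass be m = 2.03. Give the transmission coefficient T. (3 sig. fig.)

E < V_b: inside the barrier ψ ∝ e^{±κx} with κ = √(2m(V_b − E))/ℏ = 2.748.
κL = 1.132, sinh(κL) = 1.390.
Matching ψ, ψ′ at both faces gives T = [1 + V_b² sinh²(κL) / (4E(V_b − E))]⁻¹ = 1/3.738 = 0.268.

T = 0.268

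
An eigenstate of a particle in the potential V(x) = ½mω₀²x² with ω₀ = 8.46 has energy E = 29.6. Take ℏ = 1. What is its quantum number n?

n = 3

Invert E_n = (n + ½)ℏω₀: n = E/ℏω₀ − ½ = 2.999, so n = 3.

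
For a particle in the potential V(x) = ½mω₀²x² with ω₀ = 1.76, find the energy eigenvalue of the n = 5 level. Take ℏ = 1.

The oscillator eigenvalues are E_n = ℏω₀(n + ½), so E_5 = 1.76 × 5.5 = 9.680.

E = 9.68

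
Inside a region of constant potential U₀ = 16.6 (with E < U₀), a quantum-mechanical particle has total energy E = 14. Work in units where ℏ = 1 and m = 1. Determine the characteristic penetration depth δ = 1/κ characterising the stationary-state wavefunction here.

δ = 0.439

Since E < U₀ the TISE in this region is ψ'' = κ²ψ with κ = √(2m(U₀ − E))/ℏ.
κ = √(2 × 1 × 2.6) = 2.280. The penetration depth is δ = 1/κ = 0.439.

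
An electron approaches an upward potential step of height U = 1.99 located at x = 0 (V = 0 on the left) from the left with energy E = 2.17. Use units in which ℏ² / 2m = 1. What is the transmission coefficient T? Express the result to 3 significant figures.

T = 0.694

On each side the TISE gives plane waves with k = √(2m(E − V))/ℏ: k₁ = √(2·½·2.17) = 1.473, k₂ = √(2·½·0.18) = 0.4243.
Continuity of ψ and ψ′ at the step yields the reflection amplitude r = (k₁ − k₂)/(k₁ + k₂) = 0.5528; thus R = |r|² = 0.3056, T = 0.6944.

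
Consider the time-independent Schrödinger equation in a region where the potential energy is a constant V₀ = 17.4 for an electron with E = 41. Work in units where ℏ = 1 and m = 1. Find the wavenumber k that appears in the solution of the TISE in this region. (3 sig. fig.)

With E > V₀ the solution is oscillatory, ψ ∝ e^{±ikx} with k = √(2m(E − V₀))/ℏ.
k = √(2 × 1 × 23.6) = 6.870.

k = 6.87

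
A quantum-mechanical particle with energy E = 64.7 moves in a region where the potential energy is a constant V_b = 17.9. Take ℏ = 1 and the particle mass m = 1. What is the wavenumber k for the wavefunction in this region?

With E > V_b the solution is oscillatory, ψ ∝ e^{±ikx} with k = √(2m(E − V_b))/ℏ.
k = √(2 × 1 × 46.8) = 9.675.

k = 9.67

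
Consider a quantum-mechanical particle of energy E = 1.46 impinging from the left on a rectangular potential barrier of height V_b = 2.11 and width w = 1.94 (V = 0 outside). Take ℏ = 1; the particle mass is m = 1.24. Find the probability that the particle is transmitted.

E < V_b: inside the barrier ψ ∝ e^{±κx} with κ = √(2m(V_b − E))/ℏ = 1.270.
κw = 2.463, sinh(κw) = 5.828.
Matching ψ, ψ′ at both faces gives T = [1 + V_b² sinh²(κw) / (4E(V_b − E))]⁻¹ = 1/40.84 = 0.0245.

T = 0.0245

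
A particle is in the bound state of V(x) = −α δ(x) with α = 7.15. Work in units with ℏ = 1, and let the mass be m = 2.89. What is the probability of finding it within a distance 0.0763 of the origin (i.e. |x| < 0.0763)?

P = 0.957

The normalised bound state is ψ = √κ e^{−κ|x|} with κ = mα/ℏ² = 20.66.
P(|x| < d) = ∫_{−d}^{d} κ e^{−2κ|x|} dx = 1 − e^{−2κd} = 1 − e^{−3.153} = 0.9573.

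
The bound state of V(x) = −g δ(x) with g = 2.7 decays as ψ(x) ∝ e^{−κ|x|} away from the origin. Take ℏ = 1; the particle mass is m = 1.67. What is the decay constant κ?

κ = 4.51

Integrating the TISE across x = 0 gives the cusp condition ψ'(0⁺) − ψ'(0⁻) = −(2mg/ℏ²)ψ(0).
With ψ ∝ e^{−κ|x|} this yields −2κ = −2mg/ℏ², so κ = mg/ℏ² = 4.509.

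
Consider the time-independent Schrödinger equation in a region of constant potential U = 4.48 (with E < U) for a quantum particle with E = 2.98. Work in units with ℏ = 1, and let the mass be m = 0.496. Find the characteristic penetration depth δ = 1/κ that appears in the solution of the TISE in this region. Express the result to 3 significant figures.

δ = 0.820

Since E < U the TISE in this region is ψ'' = κ²ψ with κ = √(2m(U − E))/ℏ.
κ = √(2 × 0.496 × 1.5) = 1.220. The penetration depth is δ = 1/κ = 0.820.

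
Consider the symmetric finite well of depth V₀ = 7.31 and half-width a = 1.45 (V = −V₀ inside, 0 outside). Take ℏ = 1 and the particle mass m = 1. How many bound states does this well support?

The dimensionless depth is z₀ = a√(2mV₀)/ℏ = 1.45 × √(14.62) = 5.544.
A new bound state (alternating even/odd) appears each time z₀ passes a multiple of π/2, so N = ⌊2z₀/π⌋ + 1 = ⌊3.530⌋ + 1 = 4.

N = 4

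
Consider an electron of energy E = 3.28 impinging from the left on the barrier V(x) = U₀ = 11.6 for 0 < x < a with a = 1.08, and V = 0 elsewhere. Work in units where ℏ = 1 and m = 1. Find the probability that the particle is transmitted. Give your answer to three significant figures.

Since E < U₀ the interior solution is evanescent with decay constant κ = √(2m(U₀ − E))/ℏ = 4.079.
κa = 4.406, sinh(κa) = 40.95.
Matching ψ, ψ′ at both faces gives T = [1 + U₀² sinh²(κa) / (4E(U₀ − E))]⁻¹ = 1/2068 = 0.000484.

T = 0.000484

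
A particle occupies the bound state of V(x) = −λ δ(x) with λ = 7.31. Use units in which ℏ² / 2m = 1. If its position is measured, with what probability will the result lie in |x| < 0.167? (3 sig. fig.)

The normalised bound state is ψ = √κ e^{−κ|x|} with κ = mλ/ℏ² = 3.655.
P(|x| < d) = ∫_{−d}^{d} κ e^{−2κ|x|} dx = 1 − e^{−2κd} = 1 − e^{−1.221} = 0.7050.

P = 0.705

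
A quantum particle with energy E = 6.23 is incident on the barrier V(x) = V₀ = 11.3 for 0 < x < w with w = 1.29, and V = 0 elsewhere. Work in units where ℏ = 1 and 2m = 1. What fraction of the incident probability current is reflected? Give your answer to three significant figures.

E < V₀: inside the barrier ψ ∝ e^{±κx} with κ = √(2m(V₀ − E))/ℏ = 2.252.
κw = 2.905, sinh(κw) = 9.102.
The exact tunnelling result is T⁻¹ = 1 + V₀² sinh²(κw) / [4E(V₀ − E)] = 84.73, so T = 0.0118.
R = 1 − T = 0.988.

R = 0.988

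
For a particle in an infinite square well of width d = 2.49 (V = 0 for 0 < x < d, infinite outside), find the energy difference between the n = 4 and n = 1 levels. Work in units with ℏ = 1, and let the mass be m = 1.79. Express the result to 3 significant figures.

ΔE = 6.67

E_n = n²π²ℏ²/(2md²), so ΔE = (4² − 1²) π²ℏ²/(2md²).
ΔE = 15 × π² / (2 × 1.79 × 2.49²) = 6.670.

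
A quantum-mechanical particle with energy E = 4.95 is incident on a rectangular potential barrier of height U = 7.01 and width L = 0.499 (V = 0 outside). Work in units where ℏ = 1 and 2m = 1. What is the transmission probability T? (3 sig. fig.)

E < U: inside the barrier ψ ∝ e^{±κx} with κ = √(2m(U − E))/ℏ = 1.435.
κL = 0.7162, sinh(κL) = 0.7790.
Matching ψ, ψ′ at both faces gives T = [1 + U² sinh²(κL) / (4E(U − E))]⁻¹ = 1/1.731 = 0.578.

T = 0.578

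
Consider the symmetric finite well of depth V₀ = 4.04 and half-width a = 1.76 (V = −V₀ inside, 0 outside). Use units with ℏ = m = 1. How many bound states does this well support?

N = 4

The dimensionless depth is z₀ = a√(2mV₀)/ℏ = 1.76 × √(8.080) = 5.003.
A new bound state (alternating even/odd) appears each time z₀ passes a multiple of π/2, so N = ⌊2z₀/π⌋ + 1 = ⌊3.185⌋ + 1 = 4.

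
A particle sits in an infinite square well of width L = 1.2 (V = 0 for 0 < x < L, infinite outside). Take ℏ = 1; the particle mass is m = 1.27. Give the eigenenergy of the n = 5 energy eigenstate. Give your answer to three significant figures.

The infinite-well eigenfunctions ψ_n = √(2/L) sin(nπx/L) vanish at both walls, giving E_n = n²π²ℏ²/(2mL²).
E_5 = 5² × π² / (2 × 1.27 × 1.2²) = 67.46.

E = 67.5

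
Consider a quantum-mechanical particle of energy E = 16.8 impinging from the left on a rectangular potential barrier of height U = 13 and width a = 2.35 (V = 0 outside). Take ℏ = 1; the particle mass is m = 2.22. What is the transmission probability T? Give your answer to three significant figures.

T = 0.967

E > U: inside the barrier k₂ = √(2m(E − U))/ℏ = 4.108, k₂a = 9.653.
Matching at both interfaces gives T⁻¹ = 1 + U² sin²(k₂a) / [4E(E − U)] = 1.034, hence T = 0.967.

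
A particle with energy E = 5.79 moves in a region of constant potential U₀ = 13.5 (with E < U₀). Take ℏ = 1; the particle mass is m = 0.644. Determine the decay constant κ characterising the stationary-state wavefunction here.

Since E < U₀ the TISE in this region is ψ'' = κ²ψ with κ = √(2m(U₀ − E))/ℏ.
κ = √(2 × 0.644 × 7.71) = 3.151.

κ = 3.15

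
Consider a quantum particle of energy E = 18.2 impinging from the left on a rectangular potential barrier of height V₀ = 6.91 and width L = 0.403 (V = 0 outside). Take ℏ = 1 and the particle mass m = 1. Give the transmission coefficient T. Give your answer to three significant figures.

Above the barrier the interior wavenumber is k₂ = √(2m(E − V₀))/ℏ = 4.752, giving phase k₂L = 1.915.
T = [1 + V₀² sin²(k₂L) / (4E(E − V₀))]⁻¹ = 1/1.051 = 0.951.

T = 0.951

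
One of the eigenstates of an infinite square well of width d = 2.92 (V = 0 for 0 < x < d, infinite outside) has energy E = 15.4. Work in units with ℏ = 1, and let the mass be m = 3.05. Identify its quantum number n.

n = 9

For an infinite well E_n = n²π²ℏ²/(2md²), so n = (d/πℏ)√(2mE).
n = (2.92/π) × √(2 × 3.05 × 15.4) = 9.009 → n = 9.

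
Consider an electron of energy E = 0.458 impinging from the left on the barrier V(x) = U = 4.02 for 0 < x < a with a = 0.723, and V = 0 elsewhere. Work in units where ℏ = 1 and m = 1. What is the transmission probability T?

T = 0.0343

Since E < U the interior solution is evanescent with decay constant κ = √(2m(U − E))/ℏ = 2.669.
κa = 1.930, sinh(κa) = 3.371.
Matching ψ, ψ′ at both faces gives T = [1 + U² sinh²(κa) / (4E(U − E))]⁻¹ = 1/29.15 = 0.0343.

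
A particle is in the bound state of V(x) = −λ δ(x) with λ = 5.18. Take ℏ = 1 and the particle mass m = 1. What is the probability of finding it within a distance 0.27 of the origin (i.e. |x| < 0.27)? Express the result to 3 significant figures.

The normalised bound state is ψ = √κ e^{−κ|x|} with κ = mλ/ℏ² = 5.180.
P(|x| < d) = ∫_{−d}^{d} κ e^{−2κ|x|} dx = 1 − e^{−2κd} = 1 − e^{−2.797} = 0.9390.

P = 0.939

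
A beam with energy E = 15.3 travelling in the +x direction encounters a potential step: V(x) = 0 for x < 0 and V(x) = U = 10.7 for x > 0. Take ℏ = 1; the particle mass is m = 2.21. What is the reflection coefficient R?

R = 0.0851

The wavenumbers are k₁ = √(2mE)/ℏ = 8.224 on the left and k₂ = √(2m(E − U))/ℏ = 4.509 on the right.
Continuity of ψ and ψ′ at the step yields the reflection amplitude r = (k₁ − k₂)/(k₁ + k₂) = 0.2917; thus R = |r|² = 0.08510, T = 0.9149.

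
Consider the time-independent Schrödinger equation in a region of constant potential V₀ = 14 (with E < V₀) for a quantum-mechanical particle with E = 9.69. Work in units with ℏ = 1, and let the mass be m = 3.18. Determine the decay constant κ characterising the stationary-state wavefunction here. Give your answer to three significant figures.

Since E < V₀ the TISE in this region is ψ'' = κ²ψ with κ = √(2m(V₀ − E))/ℏ.
κ = √(2 × 3.18 × 4.31) = 5.236.

κ = 5.24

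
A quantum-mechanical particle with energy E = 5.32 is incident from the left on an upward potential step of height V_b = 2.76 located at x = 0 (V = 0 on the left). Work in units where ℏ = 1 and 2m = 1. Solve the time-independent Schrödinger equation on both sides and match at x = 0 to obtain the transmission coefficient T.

On each side the TISE gives plane waves with k = √(2m(E − V))/ℏ: k₁ = √(2·½·5.32) = 2.307, k₂ = √(2·½·2.56) = 1.600.
Matching ψ and ψ′ at x = 0 gives r = (k₁ − k₂)/(k₁ + k₂), so R = r² = 0.03271 and T = 1 − R = 0.9673.

T = 0.967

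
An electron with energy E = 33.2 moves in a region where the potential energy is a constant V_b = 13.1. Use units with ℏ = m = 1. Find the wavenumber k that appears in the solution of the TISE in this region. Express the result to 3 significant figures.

With E > V_b the solution is oscillatory, ψ ∝ e^{±ikx} with k = √(2m(E − V_b))/ℏ.
k = √(2 × 1 × 20.1) = 6.340.

k = 6.34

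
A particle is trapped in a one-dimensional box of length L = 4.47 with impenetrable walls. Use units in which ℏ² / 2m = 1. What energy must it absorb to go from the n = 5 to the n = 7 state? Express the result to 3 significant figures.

E_n = n²π²ℏ²/(2mL²), so ΔE = (7² − 5²) π²ℏ²/(2mL²).
ΔE = 24 × π² / (2 × 0.5 × 4.47²) = 11.85.

ΔE = 11.9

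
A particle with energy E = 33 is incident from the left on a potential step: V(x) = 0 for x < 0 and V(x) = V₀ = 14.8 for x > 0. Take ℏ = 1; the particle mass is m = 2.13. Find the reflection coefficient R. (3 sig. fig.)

R = 0.0218

On each side the TISE gives plane waves with k = √(2m(E − V))/ℏ: k₁ = √(2·2.13·33) = 11.86, k₂ = √(2·2.13·18.2) = 8.805.
Continuity of ψ and ψ′ at the step yields the reflection amplitude r = (k₁ − k₂)/(k₁ + k₂) = 0.1477; thus R = |r|² = 0.02181, T = 0.9782.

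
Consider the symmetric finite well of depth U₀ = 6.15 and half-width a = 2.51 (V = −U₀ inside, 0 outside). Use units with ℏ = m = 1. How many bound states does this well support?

N = 6

The dimensionless depth is z₀ = a√(2mU₀)/ℏ = 2.51 × √(12.30) = 8.803.
The even/odd transcendental equations gain one root per π/2 in z₀, giving N = 1 + ⌊2z₀/π⌋ = 1 + ⌊5.604⌋ = 6.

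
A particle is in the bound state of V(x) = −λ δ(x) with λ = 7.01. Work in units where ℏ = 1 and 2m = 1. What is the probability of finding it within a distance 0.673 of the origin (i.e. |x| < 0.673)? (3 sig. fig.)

P = 0.991

The normalised bound state is ψ = √κ e^{−κ|x|} with κ = mλ/ℏ² = 3.505.
P(|x| < d) = ∫_{−d}^{d} κ e^{−2κ|x|} dx = 1 − e^{−2κd} = 1 − e^{−4.718} = 0.9911.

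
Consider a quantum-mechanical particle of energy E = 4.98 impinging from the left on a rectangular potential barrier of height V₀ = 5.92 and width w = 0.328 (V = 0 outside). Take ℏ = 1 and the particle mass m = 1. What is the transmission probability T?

Since E < V₀ the interior solution is evanescent with decay constant κ = √(2m(V₀ − E))/ℏ = 1.371.
κw = 0.4497, sinh(κw) = 0.4650.
Matching ψ, ψ′ at both faces gives T = [1 + V₀² sinh²(κw) / (4E(V₀ − E))]⁻¹ = 1/1.405 = 0.712.

T = 0.712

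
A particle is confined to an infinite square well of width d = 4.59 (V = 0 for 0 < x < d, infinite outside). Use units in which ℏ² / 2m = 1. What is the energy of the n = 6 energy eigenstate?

E = 16.9

Requiring ψ(0) = ψ(d) = 0 quantises k = nπ/d, hence E_n = ℏ²k²/2m = n²π²ℏ²/(2md²).
E_6 = 6² × π² / (2 × 0.5 × 4.59²) = 16.86.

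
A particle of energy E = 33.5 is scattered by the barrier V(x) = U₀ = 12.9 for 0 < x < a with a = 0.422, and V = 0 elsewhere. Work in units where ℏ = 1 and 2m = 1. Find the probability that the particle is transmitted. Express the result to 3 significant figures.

T = 0.949

E > U₀: inside the barrier k₂ = √(2m(E − U₀))/ℏ = 4.539, k₂a = 1.915.
Matching at both interfaces gives T⁻¹ = 1 + U₀² sin²(k₂a) / [4E(E − U₀)] = 1.053, hence T = 0.949.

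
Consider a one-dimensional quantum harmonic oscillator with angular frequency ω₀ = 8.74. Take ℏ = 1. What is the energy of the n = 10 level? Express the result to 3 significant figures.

Using E_n = (n + ½)ℏω₀: E_10 = 10.5 × 8.74 = 91.77.

E = 91.8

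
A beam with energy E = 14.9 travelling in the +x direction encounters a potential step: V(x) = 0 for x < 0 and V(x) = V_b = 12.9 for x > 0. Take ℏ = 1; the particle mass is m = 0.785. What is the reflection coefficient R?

R = 0.215

The wavenumbers are k₁ = √(2mE)/ℏ = 4.837 on the left and k₂ = √(2m(E − V_b))/ℏ = 1.772 on the right.
Matching ψ and ψ′ at x = 0 gives r = (k₁ − k₂)/(k₁ + k₂), so R = r² = 0.2150 and T = 1 − R = 0.7850.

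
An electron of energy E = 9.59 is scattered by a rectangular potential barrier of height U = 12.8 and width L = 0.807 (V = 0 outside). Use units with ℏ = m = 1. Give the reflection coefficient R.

E < U: inside the barrier ψ ∝ e^{±κx} with κ = √(2m(U − E))/ℏ = 2.534.
κL = 2.045, sinh(κL) = 3.799.
Matching ψ, ψ′ at both faces gives T = [1 + U² sinh²(κL) / (4E(U − E))]⁻¹ = 1/20.20 = 0.0495.
R = 1 − T = 0.951.

R = 0.951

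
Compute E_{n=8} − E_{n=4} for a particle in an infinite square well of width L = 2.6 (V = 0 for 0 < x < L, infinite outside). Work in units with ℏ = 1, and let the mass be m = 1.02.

E_n = n²π²ℏ²/(2mL²), so ΔE = (8² − 4²) π²ℏ²/(2mL²).
ΔE = 48 × π² / (2 × 1.02 × 2.6²) = 34.35.

ΔE = 34.4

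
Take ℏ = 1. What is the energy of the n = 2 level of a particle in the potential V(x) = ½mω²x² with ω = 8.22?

E = 20.6

The oscillator eigenvalues are E_n = ℏω(n + ½), so E_2 = 8.22 × 2.5 = 20.55.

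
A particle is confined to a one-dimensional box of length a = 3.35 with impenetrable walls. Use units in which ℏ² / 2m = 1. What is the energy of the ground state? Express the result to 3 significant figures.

E = 0.879

The infinite-well eigenfunctions ψ_n = √(2/a) sin(nπx/a) vanish at both walls, giving E_n = n²π²ℏ²/(2ma²).
E_1 = 1² × π² / (2 × 0.5 × 3.35²) = 0.8794.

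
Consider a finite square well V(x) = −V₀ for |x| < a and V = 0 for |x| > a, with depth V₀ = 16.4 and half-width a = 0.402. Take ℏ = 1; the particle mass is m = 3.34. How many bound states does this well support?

N = 3

The dimensionless depth is z₀ = a√(2mV₀)/ℏ = 0.402 × √(109.6) = 4.208.
A new bound state (alternating even/odd) appears each time z₀ passes a multiple of π/2, so N = ⌊2z₀/π⌋ + 1 = ⌊2.679⌋ + 1 = 3.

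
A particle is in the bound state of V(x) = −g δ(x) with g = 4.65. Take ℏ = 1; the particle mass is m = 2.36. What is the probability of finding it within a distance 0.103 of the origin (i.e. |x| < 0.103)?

The normalised bound state is ψ = √κ e^{−κ|x|} with κ = mg/ℏ² = 10.97.
P(|x| < d) = ∫_{−d}^{d} κ e^{−2κ|x|} dx = 1 − e^{−2κd} = 1 − e^{−2.261} = 0.8957.

P = 0.896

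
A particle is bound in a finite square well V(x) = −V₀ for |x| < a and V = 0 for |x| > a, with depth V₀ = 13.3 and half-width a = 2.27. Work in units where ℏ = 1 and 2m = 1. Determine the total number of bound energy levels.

Define the well-strength parameter z₀ = (a/ℏ)√(2mV₀) = 2.27 × √(2·0.5·13.3) = 8.279.
The even/odd transcendental equations gain one root per π/2 in z₀, giving N = 1 + ⌊2z₀/π⌋ = 1 + ⌊5.270⌋ = 6.

N = 6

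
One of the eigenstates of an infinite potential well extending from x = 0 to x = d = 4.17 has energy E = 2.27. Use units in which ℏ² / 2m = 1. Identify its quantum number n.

For an infinite well E_n = n²π²ℏ²/(2md²), so n = (d/πℏ)√(2mE).
n = (4.17/π) × √(2 × 0.5 × 2.27) = 2.000 → n = 2.

n = 2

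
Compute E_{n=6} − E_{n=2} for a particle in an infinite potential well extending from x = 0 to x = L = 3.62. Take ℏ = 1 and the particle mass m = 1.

ΔE = 12.1

E_n = n²π²ℏ²/(2mL²), so ΔE = (6² − 2²) π²ℏ²/(2mL²).
ΔE = 32 × π² / (2 × 1 × 3.62²) = 12.05.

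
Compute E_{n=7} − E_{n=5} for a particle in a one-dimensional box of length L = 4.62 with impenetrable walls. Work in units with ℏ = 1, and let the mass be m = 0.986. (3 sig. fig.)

ΔE = 5.63

E_n = n²π²ℏ²/(2mL²), so ΔE = (7² − 5²) π²ℏ²/(2mL²).
ΔE = 24 × π² / (2 × 0.986 × 4.62²) = 5.628.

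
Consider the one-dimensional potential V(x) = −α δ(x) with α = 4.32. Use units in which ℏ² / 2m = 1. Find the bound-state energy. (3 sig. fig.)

For x ≠ 0 the bound state is ψ ∝ e^{−κ|x|}; integrating the TISE across the delta gives the cusp condition 2κ = 2mα/ℏ², so κ = 2.160.
Then E = −ℏ²κ²/(2m) = −mα²/(2ℏ²) = -4.666.

E = -4.67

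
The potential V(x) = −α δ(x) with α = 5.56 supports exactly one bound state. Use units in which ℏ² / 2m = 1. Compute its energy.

For x ≠ 0 the bound state is ψ ∝ e^{−κ|x|}; integrating the TISE across the delta gives the cusp condition 2κ = 2mα/ℏ², so κ = 2.780.
Then E = −ℏ²κ²/(2m) = −mα²/(2ℏ²) = -7.728.

E = -7.73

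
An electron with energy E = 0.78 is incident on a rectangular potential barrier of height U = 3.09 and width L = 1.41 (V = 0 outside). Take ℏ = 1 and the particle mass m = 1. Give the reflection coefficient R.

Since E < U the interior solution is evanescent with decay constant κ = √(2m(U − E))/ℏ = 2.149.
κL = 3.031, sinh(κL) = 10.33.
The exact tunnelling result is T⁻¹ = 1 + U² sinh²(κL) / [4E(U − E)] = 142.4, so T = 0.00702.
R = 1 − T = 0.993.

R = 0.993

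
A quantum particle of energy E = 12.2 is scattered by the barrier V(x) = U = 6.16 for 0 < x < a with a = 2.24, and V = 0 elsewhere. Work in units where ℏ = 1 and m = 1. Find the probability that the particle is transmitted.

T = 0.886

E > U: inside the barrier k₂ = √(2m(E − U))/ℏ = 3.476, k₂a = 7.785.
Matching at both interfaces gives T⁻¹ = 1 + U² sin²(k₂a) / [4E(E − U)] = 1.128, hence T = 0.886.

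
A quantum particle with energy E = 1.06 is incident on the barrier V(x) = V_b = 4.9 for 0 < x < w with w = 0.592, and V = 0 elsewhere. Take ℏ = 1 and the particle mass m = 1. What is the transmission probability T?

T = 0.0991

Since E < V_b the interior solution is evanescent with decay constant κ = √(2m(V_b − E))/ℏ = 2.771.
κw = 1.641, sinh(κw) = 2.482.
The exact tunnelling result is T⁻¹ = 1 + V_b² sinh²(κw) / [4E(V_b − E)] = 10.09, so T = 0.0991.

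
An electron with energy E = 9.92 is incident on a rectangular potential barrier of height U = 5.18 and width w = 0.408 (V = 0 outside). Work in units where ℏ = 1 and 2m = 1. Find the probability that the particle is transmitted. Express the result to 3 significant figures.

T = 0.921

Above the barrier the interior wavenumber is k₂ = √(2m(E − U))/ℏ = 2.177, giving phase k₂w = 0.8883.
Matching at both interfaces gives T⁻¹ = 1 + U² sin²(k₂w) / [4E(E − U)] = 1.086, hence T = 0.921.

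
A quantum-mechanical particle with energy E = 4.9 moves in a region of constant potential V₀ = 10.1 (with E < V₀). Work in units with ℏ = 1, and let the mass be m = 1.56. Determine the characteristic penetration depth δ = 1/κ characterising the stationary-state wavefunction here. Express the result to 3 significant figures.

δ = 0.248

Since E < V₀ the TISE in this region is ψ'' = κ²ψ with κ = √(2m(V₀ − E))/ℏ.
κ = √(2 × 1.56 × 5.2) = 4.028. The penetration depth is δ = 1/κ = 0.248.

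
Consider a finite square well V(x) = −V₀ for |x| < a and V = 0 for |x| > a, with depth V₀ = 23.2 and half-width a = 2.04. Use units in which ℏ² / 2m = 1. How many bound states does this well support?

The dimensionless depth is z₀ = a√(2mV₀)/ℏ = 2.04 × √(23.20) = 9.826.
A new bound state (alternating even/odd) appears each time z₀ passes a multiple of π/2, so N = ⌊2z₀/π⌋ + 1 = ⌊6.255⌋ + 1 = 7.

N = 7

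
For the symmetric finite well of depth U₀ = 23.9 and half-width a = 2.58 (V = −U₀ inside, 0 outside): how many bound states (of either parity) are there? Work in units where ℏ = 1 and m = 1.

N = 12

Define the well-strength parameter z₀ = (a/ℏ)√(2mU₀) = 2.58 × √(2·1·23.9) = 17.84.
The even/odd transcendental equations gain one root per π/2 in z₀, giving N = 1 + ⌊2z₀/π⌋ = 1 + ⌊11.36⌋ = 12.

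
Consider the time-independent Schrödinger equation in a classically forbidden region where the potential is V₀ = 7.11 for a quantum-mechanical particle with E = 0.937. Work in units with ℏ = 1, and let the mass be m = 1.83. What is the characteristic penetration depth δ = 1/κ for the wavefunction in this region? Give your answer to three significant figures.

δ = 0.210

Since E < V₀ the TISE in this region is ψ'' = κ²ψ with κ = √(2m(V₀ − E))/ℏ.
κ = √(2 × 1.83 × 6.173) = 4.753. The penetration depth is δ = 1/κ = 0.210.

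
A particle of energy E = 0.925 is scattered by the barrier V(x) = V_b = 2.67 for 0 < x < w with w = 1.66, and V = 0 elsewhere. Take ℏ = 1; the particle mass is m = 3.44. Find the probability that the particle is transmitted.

Since E < V_b the interior solution is evanescent with decay constant κ = √(2m(V_b − E))/ℏ = 3.465.
κw = 5.752, sinh(κw) = 157.4.
Matching ψ, ψ′ at both faces gives T = [1 + V_b² sinh²(κw) / (4E(V_b − E))]⁻¹ = 1/27350 = 0.0000366.

T = 0.0000366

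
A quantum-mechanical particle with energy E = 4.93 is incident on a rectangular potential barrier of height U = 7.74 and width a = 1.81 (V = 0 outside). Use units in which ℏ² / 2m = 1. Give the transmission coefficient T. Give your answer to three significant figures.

E < U: inside the barrier ψ ∝ e^{±κx} with κ = √(2m(U − E))/ℏ = 1.676.
κa = 3.034, sinh(κa) = 10.37.
Matching ψ, ψ′ at both faces gives T = [1 + U² sinh²(κa) / (4E(U − E))]⁻¹ = 1/117.2 = 0.00853.

T = 0.00853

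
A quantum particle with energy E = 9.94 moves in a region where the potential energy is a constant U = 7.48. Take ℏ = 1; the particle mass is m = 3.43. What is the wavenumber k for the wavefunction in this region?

With E > U the solution is oscillatory, ψ ∝ e^{±ikx} with k = √(2m(E − U))/ℏ.
k = √(2 × 3.43 × 2.46) = 4.108.

k = 4.11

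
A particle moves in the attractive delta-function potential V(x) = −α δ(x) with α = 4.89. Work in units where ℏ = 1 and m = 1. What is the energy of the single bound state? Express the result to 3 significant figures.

The bound state is ψ(x) = √κ e^{−κ|x|}. The derivative jump ψ'(0⁺) − ψ'(0⁻) = −(2mα/ℏ²)ψ(0) fixes κ = mα/ℏ² = 4.890.
Then E = −ℏ²κ²/(2m) = −mα²/(2ℏ²) = -11.96.

E = -12.0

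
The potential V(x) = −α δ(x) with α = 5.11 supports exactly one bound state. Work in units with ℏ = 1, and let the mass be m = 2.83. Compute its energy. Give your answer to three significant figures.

E = -36.9

For x ≠ 0 the bound state is ψ ∝ e^{−κ|x|}; integrating the TISE across the delta gives the cusp condition 2κ = 2mα/ℏ², so κ = 14.46.
Then E = −ℏ²κ²/(2m) = −mα²/(2ℏ²) = -36.95.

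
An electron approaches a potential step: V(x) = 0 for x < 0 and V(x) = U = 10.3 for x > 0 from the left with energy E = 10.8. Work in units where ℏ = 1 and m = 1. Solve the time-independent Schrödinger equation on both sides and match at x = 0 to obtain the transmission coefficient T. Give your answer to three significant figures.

On each side the TISE gives plane waves with k = √(2m(E − V))/ℏ: k₁ = √(2·1·10.8) = 4.648, k₂ = √(2·1·0.5) = 1.000.
Continuity of ψ and ψ′ at the step yields the reflection amplitude r = (k₁ − k₂)/(k₁ + k₂) = 0.6459; thus R = |r|² = 0.4171, T = 0.5829.

T = 0.583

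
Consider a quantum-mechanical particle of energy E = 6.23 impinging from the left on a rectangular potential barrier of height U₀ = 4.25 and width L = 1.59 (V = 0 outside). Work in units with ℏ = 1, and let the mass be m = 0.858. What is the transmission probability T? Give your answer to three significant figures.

E > U₀: inside the barrier k₂ = √(2m(E − U₀))/ℏ = 1.843, k₂L = 2.931.
Matching at both interfaces gives T⁻¹ = 1 + U₀² sin²(k₂L) / [4E(E − U₀)] = 1.016, hence T = 0.984.

T = 0.984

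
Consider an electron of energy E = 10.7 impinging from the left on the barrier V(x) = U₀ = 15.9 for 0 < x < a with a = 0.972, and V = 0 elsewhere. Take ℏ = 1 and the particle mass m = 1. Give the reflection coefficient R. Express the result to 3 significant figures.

R = 0.993

E < U₀: inside the barrier ψ ∝ e^{±κx} with κ = √(2m(U₀ − E))/ℏ = 3.225.
κa = 3.135, sinh(κa) = 11.47.
The exact tunnelling result is T⁻¹ = 1 + U₀² sinh²(κa) / [4E(U₀ − E)] = 150.4, so T = 0.00665.
R = 1 − T = 0.993.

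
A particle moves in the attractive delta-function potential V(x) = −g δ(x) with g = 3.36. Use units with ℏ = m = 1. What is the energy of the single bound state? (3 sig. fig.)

E = -5.64

The bound state is ψ(x) = √κ e^{−κ|x|}. The derivative jump ψ'(0⁺) − ψ'(0⁻) = −(2mg/ℏ²)ψ(0) fixes κ = mg/ℏ² = 3.360.
Then E = −ℏ²κ²/(2m) = −mg²/(2ℏ²) = -5.645.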